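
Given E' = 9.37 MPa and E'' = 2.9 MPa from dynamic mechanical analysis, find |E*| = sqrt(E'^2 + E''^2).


|E*| = sqrt(E'^2 + E''^2)
= sqrt(9.37^2 + 2.9^2)
= sqrt(87.7969 + 8.4100)
= 9.809 MPa

9.809 MPa


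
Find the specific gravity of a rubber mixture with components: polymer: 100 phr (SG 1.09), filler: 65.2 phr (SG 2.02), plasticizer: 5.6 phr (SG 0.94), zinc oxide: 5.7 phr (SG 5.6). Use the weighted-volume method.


Sum of weights = 176.5
Volume contributions:
  polymer: 100/1.09 = 91.7431
  filler: 65.2/2.02 = 32.2772
  plasticizer: 5.6/0.94 = 5.9574
  zinc oxide: 5.7/5.6 = 1.0179
Sum of volumes = 130.9957
SG = 176.5 / 130.9957 = 1.347

SG = 1.347


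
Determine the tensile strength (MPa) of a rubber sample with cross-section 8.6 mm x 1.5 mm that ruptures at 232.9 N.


Area = width * thickness = 8.6 * 1.5 = 12.9 mm^2
TS = force / area = 232.9 / 12.9 = 18.05 MPa

18.05 MPa


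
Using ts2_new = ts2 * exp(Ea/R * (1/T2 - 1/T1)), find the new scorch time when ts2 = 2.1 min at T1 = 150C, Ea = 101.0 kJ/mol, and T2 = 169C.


Convert temperatures: T1 = 150 + 273.15 = 423.15 K, T2 = 169 + 273.15 = 442.15 K
ts2_new = 2.1 * exp(101000 / 8.314 * (1/442.15 - 1/423.15))
1/T2 - 1/T1 = -1.0155e-04
ts2_new = 0.61 min

0.61 min


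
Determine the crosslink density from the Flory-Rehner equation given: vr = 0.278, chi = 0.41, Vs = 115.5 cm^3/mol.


ln(1 - vr) = ln(1 - 0.278) = -0.3257
Numerator = -((-0.3257) + 0.278 + 0.41 * 0.278^2) = 0.0160
Denominator = 115.5 * (0.278^(1/3) - 0.278/2) = 59.3268
nu = 0.0160 / 59.3268 = 2.7043e-04 mol/cm^3

2.7043e-04 mol/cm^3


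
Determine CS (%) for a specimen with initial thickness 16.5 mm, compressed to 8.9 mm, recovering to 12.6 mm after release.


CS = (t0 - recovered) / (t0 - ts) * 100
= (16.5 - 12.6) / (16.5 - 8.9) * 100
= 3.9 / 7.6 * 100
= 51.3%

51.3%


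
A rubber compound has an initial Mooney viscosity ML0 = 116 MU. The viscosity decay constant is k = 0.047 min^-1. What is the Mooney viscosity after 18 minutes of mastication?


ML = ML0 * exp(-k * t)
ML = 116 * exp(-0.047 * 18)
ML = 116 * 0.4291
ML = 49.78 MU

49.78 MU


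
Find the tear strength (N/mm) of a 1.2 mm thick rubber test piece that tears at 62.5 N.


Tear strength = force / thickness
= 62.5 / 1.2
= 52.08 N/mm

52.08 N/mm


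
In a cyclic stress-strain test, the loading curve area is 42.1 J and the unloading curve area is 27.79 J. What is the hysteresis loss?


Hysteresis loss = loading - unloading
= 42.1 - 27.79
= 14.31 J

14.31 J


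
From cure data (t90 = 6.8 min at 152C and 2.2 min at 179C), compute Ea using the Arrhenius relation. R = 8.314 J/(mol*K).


T1 = 425.15 K, T2 = 452.15 K
1/T1 - 1/T2 = 1.4046e-04
ln(t1/t2) = ln(6.8/2.2) = 1.1285
Ea = 8.314 * 1.1285 / 1.4046e-04 = 66797.3395 J/mol
Ea = 66.8 kJ/mol

66.8 kJ/mol


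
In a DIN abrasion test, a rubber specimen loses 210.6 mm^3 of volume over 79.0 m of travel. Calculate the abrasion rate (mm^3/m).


Rate = volume_loss / distance
= 210.6 / 79.0
= 2.666 mm^3/m

2.666 mm^3/m


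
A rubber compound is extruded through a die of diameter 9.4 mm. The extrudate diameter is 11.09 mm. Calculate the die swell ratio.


Die swell ratio = D_extrudate / D_die
= 11.09 / 9.4
= 1.18

Die swell = 1.18


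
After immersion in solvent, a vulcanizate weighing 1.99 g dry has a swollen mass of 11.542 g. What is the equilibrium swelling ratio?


Q = W_swollen / W_dry
Q = 11.542 / 1.99
Q = 5.8

Q = 5.8


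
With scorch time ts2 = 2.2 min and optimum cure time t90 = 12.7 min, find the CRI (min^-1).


CRI = 100 / (t90 - ts2)
= 100 / (12.7 - 2.2)
= 100 / 10.5
= 9.52 min^-1

9.52 min^-1


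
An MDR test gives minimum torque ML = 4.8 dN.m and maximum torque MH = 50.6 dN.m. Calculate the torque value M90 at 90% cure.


M90 = ML + 0.9 * (MH - ML)
M90 = 4.8 + 0.9 * (50.6 - 4.8)
M90 = 4.8 + 0.9 * 45.8
M90 = 46.02 dN.m

46.02 dN.m


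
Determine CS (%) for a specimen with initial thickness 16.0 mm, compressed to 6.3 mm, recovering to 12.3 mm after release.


CS = (t0 - recovered) / (t0 - ts) * 100
= (16.0 - 12.3) / (16.0 - 6.3) * 100
= 3.7 / 9.7 * 100
= 38.1%

38.1%


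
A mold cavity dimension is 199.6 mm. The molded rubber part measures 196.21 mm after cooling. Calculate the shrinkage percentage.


Shrinkage = (mold - part) / mold * 100
= (199.6 - 196.21) / 199.6 * 100
= 3.39 / 199.6 * 100
= 1.7%

1.7%


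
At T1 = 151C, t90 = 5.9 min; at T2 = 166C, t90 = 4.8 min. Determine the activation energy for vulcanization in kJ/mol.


T1 = 424.15 K, T2 = 439.15 K
1/T1 - 1/T2 = 8.0530e-05
ln(t1/t2) = ln(5.9/4.8) = 0.2063
Ea = 8.314 * 0.2063 / 8.0530e-05 = 21302.3266 J/mol
Ea = 21.3 kJ/mol

21.3 kJ/mol


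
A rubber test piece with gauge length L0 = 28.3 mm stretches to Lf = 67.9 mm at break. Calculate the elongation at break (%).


Elongation = (Lf - L0) / L0 * 100
= (67.9 - 28.3) / 28.3 * 100
= 39.6 / 28.3 * 100
= 139.9%

139.9%


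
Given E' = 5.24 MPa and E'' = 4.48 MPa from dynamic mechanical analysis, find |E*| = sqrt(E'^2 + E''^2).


|E*| = sqrt(E'^2 + E''^2)
= sqrt(5.24^2 + 4.48^2)
= sqrt(27.4576 + 20.0704)
= 6.894 MPa

6.894 MPa


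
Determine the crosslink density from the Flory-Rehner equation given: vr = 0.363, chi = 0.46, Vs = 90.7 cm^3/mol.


ln(1 - vr) = ln(1 - 0.363) = -0.4510
Numerator = -((-0.4510) + 0.363 + 0.46 * 0.363^2) = 0.0274
Denominator = 90.7 * (0.363^(1/3) - 0.363/2) = 48.2387
nu = 0.0274 / 48.2387 = 5.6743e-04 mol/cm^3

5.6743e-04 mol/cm^3


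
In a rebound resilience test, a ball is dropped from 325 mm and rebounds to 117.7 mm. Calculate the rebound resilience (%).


Resilience = h_rebound / h_drop * 100
= 117.7 / 325 * 100
= 36.2%

36.2%


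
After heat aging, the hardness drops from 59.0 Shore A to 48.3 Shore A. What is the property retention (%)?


Retention = aged / original * 100
= 48.3 / 59.0 * 100
= 81.9%

81.9%


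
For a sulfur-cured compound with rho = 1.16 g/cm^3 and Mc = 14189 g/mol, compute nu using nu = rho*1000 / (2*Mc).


nu = rho * 1000 / (2 * Mc)
nu = 1.16 * 1000 / (2 * 14189)
nu = 1160.0 / 28378
nu = 0.0409 mol/L

0.0409 mol/L


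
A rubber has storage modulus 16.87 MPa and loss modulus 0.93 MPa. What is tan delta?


tan delta = E'' / E'
= 0.93 / 16.87
= 0.0551

tan delta = 0.0551


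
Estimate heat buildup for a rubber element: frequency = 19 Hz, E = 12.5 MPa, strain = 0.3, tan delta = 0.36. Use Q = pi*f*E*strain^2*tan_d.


Q = pi * f * E * strain^2 * tan_d
= pi * 19 * 12.5 * 0.3^2 * 0.36
= pi * 19 * 12.5 * 0.0900 * 0.36
= 24.1746

Q = 24.1746


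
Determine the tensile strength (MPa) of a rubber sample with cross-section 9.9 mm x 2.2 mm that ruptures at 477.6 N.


Area = width * thickness = 9.9 * 2.2 = 21.78 mm^2
TS = force / area = 477.6 / 21.78 = 21.93 MPa

21.93 MPa


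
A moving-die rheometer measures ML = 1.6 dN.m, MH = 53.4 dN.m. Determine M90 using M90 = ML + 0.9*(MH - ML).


M90 = ML + 0.9 * (MH - ML)
M90 = 1.6 + 0.9 * (53.4 - 1.6)
M90 = 1.6 + 0.9 * 51.8
M90 = 48.22 dN.m

48.22 dN.m


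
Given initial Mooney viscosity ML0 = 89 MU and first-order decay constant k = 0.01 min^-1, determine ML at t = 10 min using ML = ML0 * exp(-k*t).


ML = ML0 * exp(-k * t)
ML = 89 * exp(-0.01 * 10)
ML = 89 * 0.9048
ML = 80.53 MU

80.53 MU


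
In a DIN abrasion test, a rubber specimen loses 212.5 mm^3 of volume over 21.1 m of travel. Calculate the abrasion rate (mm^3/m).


Rate = volume_loss / distance
= 212.5 / 21.1
= 10.071 mm^3/m

10.071 mm^3/m


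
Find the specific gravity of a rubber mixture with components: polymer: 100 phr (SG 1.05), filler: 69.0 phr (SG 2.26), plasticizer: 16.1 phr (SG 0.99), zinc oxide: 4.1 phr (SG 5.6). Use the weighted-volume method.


Sum of weights = 189.2
Volume contributions:
  polymer: 100/1.05 = 95.2381
  filler: 69.0/2.26 = 30.5310
  plasticizer: 16.1/0.99 = 16.2626
  zinc oxide: 4.1/5.6 = 0.7321
Sum of volumes = 142.7638
SG = 189.2 / 142.7638 = 1.325

SG = 1.325


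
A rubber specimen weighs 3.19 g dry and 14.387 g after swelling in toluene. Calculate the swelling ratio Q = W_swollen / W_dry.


Q = W_swollen / W_dry
Q = 14.387 / 3.19
Q = 4.51

Q = 4.51


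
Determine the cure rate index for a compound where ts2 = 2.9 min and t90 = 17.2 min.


CRI = 100 / (t90 - ts2)
= 100 / (17.2 - 2.9)
= 100 / 14.3
= 6.99 min^-1

6.99 min^-1


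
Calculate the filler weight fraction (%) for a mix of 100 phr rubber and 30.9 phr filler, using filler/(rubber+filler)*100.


Filler % = filler / (rubber + filler) * 100
= 30.9 / (100 + 30.9) * 100
= 30.9 / 130.9 * 100
= 23.61%

23.61%


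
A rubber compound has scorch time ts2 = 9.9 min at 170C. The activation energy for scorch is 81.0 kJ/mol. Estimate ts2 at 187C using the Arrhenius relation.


Convert temperatures: T1 = 170 + 273.15 = 443.15 K, T2 = 187 + 273.15 = 460.15 K
ts2_new = 9.9 * exp(81000 / 8.314 * (1/460.15 - 1/443.15))
1/T2 - 1/T1 = -8.3368e-05
ts2_new = 4.39 min

4.39 min


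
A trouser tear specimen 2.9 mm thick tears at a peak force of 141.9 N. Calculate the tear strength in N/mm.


Tear strength = force / thickness
= 141.9 / 2.9
= 48.93 N/mm

48.93 N/mm


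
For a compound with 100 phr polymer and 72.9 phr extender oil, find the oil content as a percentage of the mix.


Oil % = oil / (100 + oil) * 100
= 72.9 / (100 + 72.9) * 100
= 72.9 / 172.9 * 100
= 42.16%

42.16%


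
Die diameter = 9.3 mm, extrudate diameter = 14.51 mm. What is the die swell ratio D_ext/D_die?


Die swell ratio = D_extrudate / D_die
= 14.51 / 9.3
= 1.56

Die swell = 1.56


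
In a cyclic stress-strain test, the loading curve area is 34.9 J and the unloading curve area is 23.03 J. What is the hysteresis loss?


Hysteresis loss = loading - unloading
= 34.9 - 23.03
= 11.87 J

11.87 J


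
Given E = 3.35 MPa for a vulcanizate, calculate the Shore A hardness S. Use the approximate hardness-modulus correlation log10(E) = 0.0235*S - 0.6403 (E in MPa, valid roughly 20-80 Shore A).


log10(E) = 0.0235*S - 0.6403  =>  S = (log10(E) + 0.6403) / 0.0235
log10(3.35) = 0.525045
S = (0.525045 + 0.6403) / 0.0235 = 1.165345 / 0.0235
S = 49.6

Shore A = 49.6


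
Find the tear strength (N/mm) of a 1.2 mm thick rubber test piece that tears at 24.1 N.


Tear strength = force / thickness
= 24.1 / 1.2
= 20.08 N/mm

20.08 N/mm


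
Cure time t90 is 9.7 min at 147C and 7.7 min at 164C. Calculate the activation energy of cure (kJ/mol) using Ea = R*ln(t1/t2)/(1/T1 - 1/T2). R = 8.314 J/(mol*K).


T1 = 420.15 K, T2 = 437.15 K
1/T1 - 1/T2 = 9.2558e-05
ln(t1/t2) = ln(9.7/7.7) = 0.2309
Ea = 8.314 * 0.2309 / 9.2558e-05 = 20741.0307 J/mol
Ea = 20.74 kJ/mol

20.74 kJ/mol


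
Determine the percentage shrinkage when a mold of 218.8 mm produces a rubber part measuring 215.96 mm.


Shrinkage = (mold - part) / mold * 100
= (218.8 - 215.96) / 218.8 * 100
= 2.84 / 218.8 * 100
= 1.3%

1.3%


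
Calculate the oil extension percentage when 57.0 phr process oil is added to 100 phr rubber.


Oil % = oil / (100 + oil) * 100
= 57.0 / (100 + 57.0) * 100
= 57.0 / 157.0 * 100
= 36.31%

36.31%


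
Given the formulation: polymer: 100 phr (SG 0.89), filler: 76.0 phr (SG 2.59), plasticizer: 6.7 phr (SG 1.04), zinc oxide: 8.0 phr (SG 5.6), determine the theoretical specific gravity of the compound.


Sum of weights = 190.7
Volume contributions:
  polymer: 100/0.89 = 112.3596
  filler: 76.0/2.59 = 29.3436
  plasticizer: 6.7/1.04 = 6.4423
  zinc oxide: 8.0/5.6 = 1.4286
Sum of volumes = 149.5741
SG = 190.7 / 149.5741 = 1.275

SG = 1.275


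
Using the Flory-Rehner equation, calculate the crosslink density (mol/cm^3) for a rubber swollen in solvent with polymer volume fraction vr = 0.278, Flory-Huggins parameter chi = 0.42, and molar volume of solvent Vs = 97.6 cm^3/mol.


ln(1 - vr) = ln(1 - 0.278) = -0.3257
Numerator = -((-0.3257) + 0.278 + 0.42 * 0.278^2) = 0.0153
Denominator = 97.6 * (0.278^(1/3) - 0.278/2) = 50.1324
nu = 0.0153 / 50.1324 = 3.0461e-04 mol/cm^3

3.0461e-04 mol/cm^3


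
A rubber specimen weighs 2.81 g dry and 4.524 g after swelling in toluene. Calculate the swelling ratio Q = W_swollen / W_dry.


Q = W_swollen / W_dry
Q = 4.524 / 2.81
Q = 1.61

Q = 1.61


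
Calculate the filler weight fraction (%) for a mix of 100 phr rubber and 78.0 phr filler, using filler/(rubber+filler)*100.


Filler % = filler / (rubber + filler) * 100
= 78.0 / (100 + 78.0) * 100
= 78.0 / 178.0 * 100
= 43.82%

43.82%


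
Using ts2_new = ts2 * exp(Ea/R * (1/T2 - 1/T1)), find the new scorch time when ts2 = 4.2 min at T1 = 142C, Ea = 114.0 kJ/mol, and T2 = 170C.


Convert temperatures: T1 = 142 + 273.15 = 415.15 K, T2 = 170 + 273.15 = 443.15 K
ts2_new = 4.2 * exp(114000 / 8.314 * (1/443.15 - 1/415.15))
1/T2 - 1/T1 = -1.5220e-04
ts2_new = 0.52 min

0.52 min


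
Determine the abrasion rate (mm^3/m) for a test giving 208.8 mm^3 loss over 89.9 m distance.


Rate = volume_loss / distance
= 208.8 / 89.9
= 2.323 mm^3/m

2.323 mm^3/m


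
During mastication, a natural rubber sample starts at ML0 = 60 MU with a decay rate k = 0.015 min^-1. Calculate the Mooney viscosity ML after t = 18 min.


ML = ML0 * exp(-k * t)
ML = 60 * exp(-0.015 * 18)
ML = 60 * 0.7634
ML = 45.8 MU

45.8 MU


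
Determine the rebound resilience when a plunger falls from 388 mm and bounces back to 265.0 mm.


Resilience = h_rebound / h_drop * 100
= 265.0 / 388 * 100
= 68.3%

68.3%


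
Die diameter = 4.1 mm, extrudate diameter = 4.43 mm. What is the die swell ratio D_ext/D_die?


Die swell ratio = D_extrudate / D_die
= 4.43 / 4.1
= 1.08

Die swell = 1.08


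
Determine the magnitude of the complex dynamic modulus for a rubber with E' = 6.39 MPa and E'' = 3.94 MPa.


|E*| = sqrt(E'^2 + E''^2)
= sqrt(6.39^2 + 3.94^2)
= sqrt(40.8321 + 15.5236)
= 7.507 MPa

7.507 MPa


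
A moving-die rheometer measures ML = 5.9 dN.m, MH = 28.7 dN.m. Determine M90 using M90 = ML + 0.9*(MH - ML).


M90 = ML + 0.9 * (MH - ML)
M90 = 5.9 + 0.9 * (28.7 - 5.9)
M90 = 5.9 + 0.9 * 22.8
M90 = 26.42 dN.m

26.42 dN.m


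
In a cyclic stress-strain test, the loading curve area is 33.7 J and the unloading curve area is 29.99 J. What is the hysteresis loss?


Hysteresis loss = loading - unloading
= 33.7 - 29.99
= 3.71 J

3.71 J


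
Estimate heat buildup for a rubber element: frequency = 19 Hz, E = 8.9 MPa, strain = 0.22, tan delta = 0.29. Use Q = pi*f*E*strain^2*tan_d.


Q = pi * f * E * strain^2 * tan_d
= pi * 19 * 8.9 * 0.22^2 * 0.29
= pi * 19 * 8.9 * 0.0484 * 0.29
= 7.4565

Q = 7.4565


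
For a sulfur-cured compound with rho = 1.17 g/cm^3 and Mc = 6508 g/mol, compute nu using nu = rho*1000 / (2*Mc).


nu = rho * 1000 / (2 * Mc)
nu = 1.17 * 1000 / (2 * 6508)
nu = 1170.0 / 13016
nu = 0.0899 mol/L

0.0899 mol/L


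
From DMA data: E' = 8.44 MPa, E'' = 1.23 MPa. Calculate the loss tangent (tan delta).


tan delta = E'' / E'
= 1.23 / 8.44
= 0.1457

tan delta = 0.1457


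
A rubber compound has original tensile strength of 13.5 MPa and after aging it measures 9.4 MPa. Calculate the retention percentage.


Retention = aged / original * 100
= 9.4 / 13.5 * 100
= 69.6%

69.6%


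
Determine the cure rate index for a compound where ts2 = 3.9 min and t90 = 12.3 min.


CRI = 100 / (t90 - ts2)
= 100 / (12.3 - 3.9)
= 100 / 8.4
= 11.9 min^-1

11.9 min^-1


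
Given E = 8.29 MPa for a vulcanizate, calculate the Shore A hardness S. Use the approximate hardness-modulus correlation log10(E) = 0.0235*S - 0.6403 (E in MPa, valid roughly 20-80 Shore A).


log10(E) = 0.0235*S - 0.6403  =>  S = (log10(E) + 0.6403) / 0.0235
log10(8.29) = 0.918555
S = (0.918555 + 0.6403) / 0.0235 = 1.558855 / 0.0235
S = 66.3

Shore A = 66.3


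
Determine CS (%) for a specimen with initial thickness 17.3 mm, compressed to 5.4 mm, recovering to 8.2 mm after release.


CS = (t0 - recovered) / (t0 - ts) * 100
= (17.3 - 8.2) / (17.3 - 5.4) * 100
= 9.1 / 11.9 * 100
= 76.5%

76.5%


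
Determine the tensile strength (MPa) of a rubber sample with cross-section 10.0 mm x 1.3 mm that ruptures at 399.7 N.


Area = width * thickness = 10.0 * 1.3 = 13.0 mm^2
TS = force / area = 399.7 / 13.0 = 30.75 MPa

30.75 MPa


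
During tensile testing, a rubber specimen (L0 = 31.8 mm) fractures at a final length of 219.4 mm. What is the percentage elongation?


Elongation = (Lf - L0) / L0 * 100
= (219.4 - 31.8) / 31.8 * 100
= 187.6 / 31.8 * 100
= 589.9%

589.9%


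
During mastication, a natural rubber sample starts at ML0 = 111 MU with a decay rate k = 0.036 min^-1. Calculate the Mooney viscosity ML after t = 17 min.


ML = ML0 * exp(-k * t)
ML = 111 * exp(-0.036 * 17)
ML = 111 * 0.5423
ML = 60.19 MU

60.19 MU


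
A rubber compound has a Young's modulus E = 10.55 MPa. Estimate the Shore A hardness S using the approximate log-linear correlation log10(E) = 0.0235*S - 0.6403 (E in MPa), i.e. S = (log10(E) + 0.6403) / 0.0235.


log10(E) = 0.0235*S - 0.6403  =>  S = (log10(E) + 0.6403) / 0.0235
log10(10.55) = 1.023252
S = (1.023252 + 0.6403) / 0.0235 = 1.663552 / 0.0235
S = 70.8

Shore A = 70.8


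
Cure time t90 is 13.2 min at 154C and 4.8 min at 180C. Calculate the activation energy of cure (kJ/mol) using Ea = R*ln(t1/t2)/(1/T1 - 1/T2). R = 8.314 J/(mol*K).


T1 = 427.15 K, T2 = 453.15 K
1/T1 - 1/T2 = 1.3432e-04
ln(t1/t2) = ln(13.2/4.8) = 1.0116
Ea = 8.314 * 1.0116 / 1.3432e-04 = 62613.5430 J/mol
Ea = 62.61 kJ/mol

62.61 kJ/mol


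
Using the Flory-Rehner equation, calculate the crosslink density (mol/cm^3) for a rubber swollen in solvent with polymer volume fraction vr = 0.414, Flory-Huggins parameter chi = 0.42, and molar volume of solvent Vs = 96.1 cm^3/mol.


ln(1 - vr) = ln(1 - 0.414) = -0.5344
Numerator = -((-0.5344) + 0.414 + 0.42 * 0.414^2) = 0.0484
Denominator = 96.1 * (0.414^(1/3) - 0.414/2) = 51.7310
nu = 0.0484 / 51.7310 = 9.3656e-04 mol/cm^3

9.3656e-04 mol/cm^3


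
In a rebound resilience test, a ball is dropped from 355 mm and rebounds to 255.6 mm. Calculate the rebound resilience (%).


Resilience = h_rebound / h_drop * 100
= 255.6 / 355 * 100
= 72.0%

72.0%


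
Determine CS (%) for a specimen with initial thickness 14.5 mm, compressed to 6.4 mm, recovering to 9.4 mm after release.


CS = (t0 - recovered) / (t0 - ts) * 100
= (14.5 - 9.4) / (14.5 - 6.4) * 100
= 5.1 / 8.1 * 100
= 63.0%

63.0%


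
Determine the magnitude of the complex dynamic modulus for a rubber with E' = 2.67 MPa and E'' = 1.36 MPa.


|E*| = sqrt(E'^2 + E''^2)
= sqrt(2.67^2 + 1.36^2)
= sqrt(7.1289 + 1.8496)
= 2.996 MPa

2.996 MPa


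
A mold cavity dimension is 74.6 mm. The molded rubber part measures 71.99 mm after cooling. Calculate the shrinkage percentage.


Shrinkage = (mold - part) / mold * 100
= (74.6 - 71.99) / 74.6 * 100
= 2.61 / 74.6 * 100
= 3.5%

3.5%


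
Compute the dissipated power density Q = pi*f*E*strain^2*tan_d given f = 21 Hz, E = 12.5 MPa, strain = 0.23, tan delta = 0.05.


Q = pi * f * E * strain^2 * tan_d
= pi * 21 * 12.5 * 0.23^2 * 0.05
= pi * 21 * 12.5 * 0.0529 * 0.05
= 2.1812

Q = 2.1812


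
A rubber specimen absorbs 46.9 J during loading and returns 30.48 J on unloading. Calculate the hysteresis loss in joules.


Hysteresis loss = loading - unloading
= 46.9 - 30.48
= 16.42 J

16.42 J


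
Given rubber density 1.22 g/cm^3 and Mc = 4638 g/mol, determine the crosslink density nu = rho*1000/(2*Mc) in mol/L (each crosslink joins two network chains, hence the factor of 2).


nu = rho * 1000 / (2 * Mc)
nu = 1.22 * 1000 / (2 * 4638)
nu = 1220.0 / 9276
nu = 0.1315 mol/L

0.1315 mol/L


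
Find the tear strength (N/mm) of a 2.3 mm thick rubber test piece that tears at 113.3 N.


Tear strength = force / thickness
= 113.3 / 2.3
= 49.26 N/mm

49.26 N/mm


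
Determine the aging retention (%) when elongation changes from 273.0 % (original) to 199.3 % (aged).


Retention = aged / original * 100
= 199.3 / 273.0 * 100
= 73.0%

73.0%


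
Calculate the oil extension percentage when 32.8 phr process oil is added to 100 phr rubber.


Oil % = oil / (100 + oil) * 100
= 32.8 / (100 + 32.8) * 100
= 32.8 / 132.8 * 100
= 24.7%

24.7%


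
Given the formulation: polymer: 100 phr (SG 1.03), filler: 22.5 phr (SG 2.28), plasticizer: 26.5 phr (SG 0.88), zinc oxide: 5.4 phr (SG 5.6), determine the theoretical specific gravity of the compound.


Sum of weights = 154.4
Volume contributions:
  polymer: 100/1.03 = 97.0874
  filler: 22.5/2.28 = 9.8684
  plasticizer: 26.5/0.88 = 30.1136
  zinc oxide: 5.4/5.6 = 0.9643
Sum of volumes = 138.0337
SG = 154.4 / 138.0337 = 1.119

SG = 1.119


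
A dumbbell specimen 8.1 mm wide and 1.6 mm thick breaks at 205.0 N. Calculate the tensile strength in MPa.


Area = width * thickness = 8.1 * 1.6 = 12.96 mm^2
TS = force / area = 205.0 / 12.96 = 15.82 MPa

15.82 MPa


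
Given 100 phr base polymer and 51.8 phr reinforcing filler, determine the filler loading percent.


Filler % = filler / (rubber + filler) * 100
= 51.8 / (100 + 51.8) * 100
= 51.8 / 151.8 * 100
= 34.12%

34.12%


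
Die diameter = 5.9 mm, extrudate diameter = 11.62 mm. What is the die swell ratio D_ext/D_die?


Die swell ratio = D_extrudate / D_die
= 11.62 / 5.9
= 1.969

Die swell = 1.969


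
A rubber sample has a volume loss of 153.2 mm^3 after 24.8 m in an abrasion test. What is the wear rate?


Rate = volume_loss / distance
= 153.2 / 24.8
= 6.177 mm^3/m

6.177 mm^3/m


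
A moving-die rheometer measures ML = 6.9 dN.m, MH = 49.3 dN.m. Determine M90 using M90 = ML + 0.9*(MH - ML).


M90 = ML + 0.9 * (MH - ML)
M90 = 6.9 + 0.9 * (49.3 - 6.9)
M90 = 6.9 + 0.9 * 42.4
M90 = 45.06 dN.m

45.06 dN.m


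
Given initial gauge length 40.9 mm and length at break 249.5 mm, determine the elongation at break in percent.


Elongation = (Lf - L0) / L0 * 100
= (249.5 - 40.9) / 40.9 * 100
= 208.6 / 40.9 * 100
= 510.0%

510.0%


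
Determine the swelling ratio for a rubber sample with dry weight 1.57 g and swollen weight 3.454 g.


Q = W_swollen / W_dry
Q = 3.454 / 1.57
Q = 2.2

Q = 2.2


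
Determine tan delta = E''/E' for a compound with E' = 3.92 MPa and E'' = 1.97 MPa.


tan delta = E'' / E'
= 1.97 / 3.92
= 0.5026

tan delta = 0.5026


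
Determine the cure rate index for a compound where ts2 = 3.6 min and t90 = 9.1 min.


CRI = 100 / (t90 - ts2)
= 100 / (9.1 - 3.6)
= 100 / 5.5
= 18.18 min^-1

18.18 min^-1


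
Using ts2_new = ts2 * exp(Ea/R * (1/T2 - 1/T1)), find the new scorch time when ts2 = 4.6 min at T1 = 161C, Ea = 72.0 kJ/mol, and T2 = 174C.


Convert temperatures: T1 = 161 + 273.15 = 434.15 K, T2 = 174 + 273.15 = 447.15 K
ts2_new = 4.6 * exp(72000 / 8.314 * (1/447.15 - 1/434.15))
1/T2 - 1/T1 = -6.6965e-05
ts2_new = 2.58 min

2.58 min


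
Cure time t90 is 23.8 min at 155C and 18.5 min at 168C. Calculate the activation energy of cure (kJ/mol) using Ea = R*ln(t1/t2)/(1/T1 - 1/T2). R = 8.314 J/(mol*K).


T1 = 428.15 K, T2 = 441.15 K
1/T1 - 1/T2 = 6.8827e-05
ln(t1/t2) = ln(23.8/18.5) = 0.2519
Ea = 8.314 * 0.2519 / 6.8827e-05 = 30430.0500 J/mol
Ea = 30.43 kJ/mol

30.43 kJ/mol


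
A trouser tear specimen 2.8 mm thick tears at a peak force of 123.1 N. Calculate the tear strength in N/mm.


Tear strength = force / thickness
= 123.1 / 2.8
= 43.96 N/mm

43.96 N/mm


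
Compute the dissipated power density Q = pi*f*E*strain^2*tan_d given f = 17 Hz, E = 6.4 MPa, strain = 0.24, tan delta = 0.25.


Q = pi * f * E * strain^2 * tan_d
= pi * 17 * 6.4 * 0.24^2 * 0.25
= pi * 17 * 6.4 * 0.0576 * 0.25
= 4.9220

Q = 4.9220


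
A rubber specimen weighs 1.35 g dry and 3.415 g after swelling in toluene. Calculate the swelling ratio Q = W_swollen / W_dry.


Q = W_swollen / W_dry
Q = 3.415 / 1.35
Q = 2.53

Q = 2.53


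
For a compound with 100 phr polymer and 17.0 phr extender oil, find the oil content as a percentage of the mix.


Oil % = oil / (100 + oil) * 100
= 17.0 / (100 + 17.0) * 100
= 17.0 / 117.0 * 100
= 14.53%

14.53%


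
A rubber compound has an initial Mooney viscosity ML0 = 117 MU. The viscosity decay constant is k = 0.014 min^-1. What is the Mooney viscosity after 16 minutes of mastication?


ML = ML0 * exp(-k * t)
ML = 117 * exp(-0.014 * 16)
ML = 117 * 0.7993
ML = 93.52 MU

93.52 MU


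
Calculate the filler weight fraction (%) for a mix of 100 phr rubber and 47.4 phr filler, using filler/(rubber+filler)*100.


Filler % = filler / (rubber + filler) * 100
= 47.4 / (100 + 47.4) * 100
= 47.4 / 147.4 * 100
= 32.16%

32.16%


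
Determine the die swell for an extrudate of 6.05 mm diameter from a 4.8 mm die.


Die swell ratio = D_extrudate / D_die
= 6.05 / 4.8
= 1.26

Die swell = 1.26


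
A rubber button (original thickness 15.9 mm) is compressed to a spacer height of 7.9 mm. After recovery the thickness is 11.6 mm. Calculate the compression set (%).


CS = (t0 - recovered) / (t0 - ts) * 100
= (15.9 - 11.6) / (15.9 - 7.9) * 100
= 4.3 / 8.0 * 100
= 53.8%

53.8%


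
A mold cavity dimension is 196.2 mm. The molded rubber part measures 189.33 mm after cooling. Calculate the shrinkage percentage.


Shrinkage = (mold - part) / mold * 100
= (196.2 - 189.33) / 196.2 * 100
= 6.87 / 196.2 * 100
= 3.5%

3.5%


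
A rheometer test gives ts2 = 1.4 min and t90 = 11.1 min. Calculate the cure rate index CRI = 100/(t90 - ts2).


CRI = 100 / (t90 - ts2)
= 100 / (11.1 - 1.4)
= 100 / 9.7
= 10.31 min^-1

10.31 min^-1


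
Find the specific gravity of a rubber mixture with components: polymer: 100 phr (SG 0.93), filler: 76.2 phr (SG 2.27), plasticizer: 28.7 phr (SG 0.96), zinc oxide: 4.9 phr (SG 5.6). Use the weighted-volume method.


Sum of weights = 209.8
Volume contributions:
  polymer: 100/0.93 = 107.5269
  filler: 76.2/2.27 = 33.5683
  plasticizer: 28.7/0.96 = 29.8958
  zinc oxide: 4.9/5.6 = 0.8750
Sum of volumes = 171.8660
SG = 209.8 / 171.8660 = 1.221

SG = 1.221


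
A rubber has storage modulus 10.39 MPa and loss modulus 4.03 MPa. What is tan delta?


tan delta = E'' / E'
= 4.03 / 10.39
= 0.3879

tan delta = 0.3879


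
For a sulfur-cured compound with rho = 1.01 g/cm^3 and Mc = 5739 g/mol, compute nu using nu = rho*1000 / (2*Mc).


nu = rho * 1000 / (2 * Mc)
nu = 1.01 * 1000 / (2 * 5739)
nu = 1010.0 / 11478
nu = 0.0880 mol/L

0.0880 mol/L


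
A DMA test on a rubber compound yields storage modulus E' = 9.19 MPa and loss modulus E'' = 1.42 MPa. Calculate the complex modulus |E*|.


|E*| = sqrt(E'^2 + E''^2)
= sqrt(9.19^2 + 1.42^2)
= sqrt(84.4561 + 2.0164)
= 9.299 MPa

9.299 MPa


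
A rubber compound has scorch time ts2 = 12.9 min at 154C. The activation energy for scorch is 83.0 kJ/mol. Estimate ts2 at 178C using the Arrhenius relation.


Convert temperatures: T1 = 154 + 273.15 = 427.15 K, T2 = 178 + 273.15 = 451.15 K
ts2_new = 12.9 * exp(83000 / 8.314 * (1/451.15 - 1/427.15))
1/T2 - 1/T1 = -1.2454e-04
ts2_new = 3.72 min

3.72 min


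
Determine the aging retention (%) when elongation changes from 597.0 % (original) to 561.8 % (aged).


Retention = aged / original * 100
= 561.8 / 597.0 * 100
= 94.1%

94.1%


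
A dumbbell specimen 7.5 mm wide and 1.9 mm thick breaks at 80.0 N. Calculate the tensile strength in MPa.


Area = width * thickness = 7.5 * 1.9 = 14.25 mm^2
TS = force / area = 80.0 / 14.25 = 5.61 MPa

5.61 MPa


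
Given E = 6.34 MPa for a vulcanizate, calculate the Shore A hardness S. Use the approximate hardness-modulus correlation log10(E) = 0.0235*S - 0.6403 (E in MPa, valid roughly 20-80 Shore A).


log10(E) = 0.0235*S - 0.6403  =>  S = (log10(E) + 0.6403) / 0.0235
log10(6.34) = 0.802089
S = (0.802089 + 0.6403) / 0.0235 = 1.442389 / 0.0235
S = 61.4

Shore A = 61.4


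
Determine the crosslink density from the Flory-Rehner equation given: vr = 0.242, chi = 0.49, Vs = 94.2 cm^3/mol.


ln(1 - vr) = ln(1 - 0.242) = -0.2771
Numerator = -((-0.2771) + 0.242 + 0.49 * 0.242^2) = 0.0064
Denominator = 94.2 * (0.242^(1/3) - 0.242/2) = 47.3042
nu = 0.0064 / 47.3042 = 1.3478e-04 mol/cm^3

1.3478e-04 mol/cm^3


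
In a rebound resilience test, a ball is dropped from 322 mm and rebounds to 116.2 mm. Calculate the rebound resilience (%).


Resilience = h_rebound / h_drop * 100
= 116.2 / 322 * 100
= 36.1%

36.1%


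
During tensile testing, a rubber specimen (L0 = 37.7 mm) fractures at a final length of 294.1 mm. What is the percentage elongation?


Elongation = (Lf - L0) / L0 * 100
= (294.1 - 37.7) / 37.7 * 100
= 256.4 / 37.7 * 100
= 680.1%

680.1%


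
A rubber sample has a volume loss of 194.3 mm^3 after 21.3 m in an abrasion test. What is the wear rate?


Rate = volume_loss / distance
= 194.3 / 21.3
= 9.122 mm^3/m

9.122 mm^3/m


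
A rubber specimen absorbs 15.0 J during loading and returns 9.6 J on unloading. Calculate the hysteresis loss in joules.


Hysteresis loss = loading - unloading
= 15.0 - 9.6
= 5.4 J

5.4 J


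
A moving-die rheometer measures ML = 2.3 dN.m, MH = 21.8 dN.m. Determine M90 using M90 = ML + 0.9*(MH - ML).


M90 = ML + 0.9 * (MH - ML)
M90 = 2.3 + 0.9 * (21.8 - 2.3)
M90 = 2.3 + 0.9 * 19.5
M90 = 19.85 dN.m

19.85 dN.m


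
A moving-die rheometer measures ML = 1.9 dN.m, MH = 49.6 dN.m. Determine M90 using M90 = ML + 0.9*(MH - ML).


M90 = ML + 0.9 * (MH - ML)
M90 = 1.9 + 0.9 * (49.6 - 1.9)
M90 = 1.9 + 0.9 * 47.7
M90 = 44.83 dN.m

44.83 dN.m


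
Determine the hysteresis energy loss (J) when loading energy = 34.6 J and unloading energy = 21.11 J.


Hysteresis loss = loading - unloading
= 34.6 - 21.11
= 13.49 J

13.49 J


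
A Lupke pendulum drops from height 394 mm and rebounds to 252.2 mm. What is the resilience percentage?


Resilience = h_rebound / h_drop * 100
= 252.2 / 394 * 100
= 64.0%

64.0%


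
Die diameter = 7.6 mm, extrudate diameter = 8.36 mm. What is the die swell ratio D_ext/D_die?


Die swell ratio = D_extrudate / D_die
= 8.36 / 7.6
= 1.1

Die swell = 1.1


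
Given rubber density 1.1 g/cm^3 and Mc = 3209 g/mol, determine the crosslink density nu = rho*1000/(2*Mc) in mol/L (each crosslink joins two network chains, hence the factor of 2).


nu = rho * 1000 / (2 * Mc)
nu = 1.1 * 1000 / (2 * 3209)
nu = 1100.0 / 6418
nu = 0.1714 mol/L

0.1714 mol/L


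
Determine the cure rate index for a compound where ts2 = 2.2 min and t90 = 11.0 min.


CRI = 100 / (t90 - ts2)
= 100 / (11.0 - 2.2)
= 100 / 8.8
= 11.36 min^-1

11.36 min^-1


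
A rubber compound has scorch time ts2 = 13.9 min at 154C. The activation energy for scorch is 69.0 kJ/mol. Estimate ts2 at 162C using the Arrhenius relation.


Convert temperatures: T1 = 154 + 273.15 = 427.15 K, T2 = 162 + 273.15 = 435.15 K
ts2_new = 13.9 * exp(69000 / 8.314 * (1/435.15 - 1/427.15))
1/T2 - 1/T1 = -4.3040e-05
ts2_new = 9.72 min

9.72 min


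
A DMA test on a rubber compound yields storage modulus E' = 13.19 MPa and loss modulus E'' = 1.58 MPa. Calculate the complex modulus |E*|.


|E*| = sqrt(E'^2 + E''^2)
= sqrt(13.19^2 + 1.58^2)
= sqrt(173.9761 + 2.4964)
= 13.284 MPa

13.284 MPa


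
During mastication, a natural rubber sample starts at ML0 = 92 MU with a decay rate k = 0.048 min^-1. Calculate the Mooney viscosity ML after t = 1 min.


ML = ML0 * exp(-k * t)
ML = 92 * exp(-0.048 * 1)
ML = 92 * 0.9531
ML = 87.69 MU

87.69 MU


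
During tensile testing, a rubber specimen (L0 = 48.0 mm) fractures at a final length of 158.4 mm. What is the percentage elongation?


Elongation = (Lf - L0) / L0 * 100
= (158.4 - 48.0) / 48.0 * 100
= 110.4 / 48.0 * 100
= 230.0%

230.0%


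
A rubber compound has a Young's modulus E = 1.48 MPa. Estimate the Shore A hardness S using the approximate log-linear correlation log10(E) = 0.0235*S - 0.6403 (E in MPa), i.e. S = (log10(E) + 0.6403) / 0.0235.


log10(E) = 0.0235*S - 0.6403  =>  S = (log10(E) + 0.6403) / 0.0235
log10(1.48) = 0.170262
S = (0.170262 + 0.6403) / 0.0235 = 0.810562 / 0.0235
S = 34.5

Shore A = 34.5


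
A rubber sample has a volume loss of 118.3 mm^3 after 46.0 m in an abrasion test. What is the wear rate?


Rate = volume_loss / distance
= 118.3 / 46.0
= 2.572 mm^3/m

2.572 mm^3/m


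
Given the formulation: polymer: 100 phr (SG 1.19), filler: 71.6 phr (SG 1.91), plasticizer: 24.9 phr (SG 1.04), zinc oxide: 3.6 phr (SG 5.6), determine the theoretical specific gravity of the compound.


Sum of weights = 200.1
Volume contributions:
  polymer: 100/1.19 = 84.0336
  filler: 71.6/1.91 = 37.4869
  plasticizer: 24.9/1.04 = 23.9423
  zinc oxide: 3.6/5.6 = 0.6429
Sum of volumes = 146.1057
SG = 200.1 / 146.1057 = 1.37

SG = 1.37


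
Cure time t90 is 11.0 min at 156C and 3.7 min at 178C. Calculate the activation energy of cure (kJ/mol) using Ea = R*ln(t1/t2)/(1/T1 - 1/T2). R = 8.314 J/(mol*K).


T1 = 429.15 K, T2 = 451.15 K
1/T1 - 1/T2 = 1.1363e-04
ln(t1/t2) = ln(11.0/3.7) = 1.0896
Ea = 8.314 * 1.0896 / 1.1363e-04 = 79720.4142 J/mol
Ea = 79.72 kJ/mol

79.72 kJ/mol


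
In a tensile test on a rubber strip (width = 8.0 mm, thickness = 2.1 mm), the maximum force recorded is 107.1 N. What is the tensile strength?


Area = width * thickness = 8.0 * 2.1 = 16.8 mm^2
TS = force / area = 107.1 / 16.8 = 6.37 MPa

6.37 MPa


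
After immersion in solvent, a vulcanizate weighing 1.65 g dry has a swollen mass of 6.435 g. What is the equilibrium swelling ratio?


Q = W_swollen / W_dry
Q = 6.435 / 1.65
Q = 3.9

Q = 3.9


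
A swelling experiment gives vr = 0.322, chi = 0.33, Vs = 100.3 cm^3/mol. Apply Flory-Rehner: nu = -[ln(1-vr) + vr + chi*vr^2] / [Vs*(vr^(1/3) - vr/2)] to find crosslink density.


ln(1 - vr) = ln(1 - 0.322) = -0.3886
Numerator = -((-0.3886) + 0.322 + 0.33 * 0.322^2) = 0.0324
Denominator = 100.3 * (0.322^(1/3) - 0.322/2) = 52.5986
nu = 0.0324 / 52.5986 = 6.1584e-04 mol/cm^3

6.1584e-04 mol/cm^3


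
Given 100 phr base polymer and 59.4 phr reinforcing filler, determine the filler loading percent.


Filler % = filler / (rubber + filler) * 100
= 59.4 / (100 + 59.4) * 100
= 59.4 / 159.4 * 100
= 37.26%

37.26%


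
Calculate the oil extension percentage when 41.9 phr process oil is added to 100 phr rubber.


Oil % = oil / (100 + oil) * 100
= 41.9 / (100 + 41.9) * 100
= 41.9 / 141.9 * 100
= 29.53%

29.53%


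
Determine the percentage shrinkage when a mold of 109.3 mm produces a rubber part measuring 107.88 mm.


Shrinkage = (mold - part) / mold * 100
= (109.3 - 107.88) / 109.3 * 100
= 1.42 / 109.3 * 100
= 1.3%

1.3%


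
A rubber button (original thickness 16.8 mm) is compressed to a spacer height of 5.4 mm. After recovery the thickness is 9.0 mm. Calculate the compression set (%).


CS = (t0 - recovered) / (t0 - ts) * 100
= (16.8 - 9.0) / (16.8 - 5.4) * 100
= 7.8 / 11.4 * 100
= 68.4%

68.4%


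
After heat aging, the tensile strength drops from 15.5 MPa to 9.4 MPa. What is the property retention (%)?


Retention = aged / original * 100
= 9.4 / 15.5 * 100
= 60.6%

60.6%


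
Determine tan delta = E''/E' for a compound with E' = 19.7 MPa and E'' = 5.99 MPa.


tan delta = E'' / E'
= 5.99 / 19.7
= 0.3041

tan delta = 0.3041


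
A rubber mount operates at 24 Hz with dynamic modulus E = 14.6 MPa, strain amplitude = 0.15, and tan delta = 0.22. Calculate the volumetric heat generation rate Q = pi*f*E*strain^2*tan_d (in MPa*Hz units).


Q = pi * f * E * strain^2 * tan_d
= pi * 24 * 14.6 * 0.15^2 * 0.22
= pi * 24 * 14.6 * 0.0225 * 0.22
= 5.4490

Q = 5.4490


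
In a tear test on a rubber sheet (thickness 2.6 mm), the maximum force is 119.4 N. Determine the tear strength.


Tear strength = force / thickness
= 119.4 / 2.6
= 45.92 N/mm

45.92 N/mm


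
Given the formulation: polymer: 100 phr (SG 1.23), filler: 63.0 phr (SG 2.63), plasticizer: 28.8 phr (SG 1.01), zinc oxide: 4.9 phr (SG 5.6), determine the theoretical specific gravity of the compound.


Sum of weights = 196.7
Volume contributions:
  polymer: 100/1.23 = 81.3008
  filler: 63.0/2.63 = 23.9544
  plasticizer: 28.8/1.01 = 28.5149
  zinc oxide: 4.9/5.6 = 0.8750
Sum of volumes = 134.6450
SG = 196.7 / 134.6450 = 1.461

SG = 1.461


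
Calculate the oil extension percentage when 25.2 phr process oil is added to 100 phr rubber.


Oil % = oil / (100 + oil) * 100
= 25.2 / (100 + 25.2) * 100
= 25.2 / 125.2 * 100
= 20.13%

20.13%


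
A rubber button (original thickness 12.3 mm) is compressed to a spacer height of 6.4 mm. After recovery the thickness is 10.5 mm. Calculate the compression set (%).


CS = (t0 - recovered) / (t0 - ts) * 100
= (12.3 - 10.5) / (12.3 - 6.4) * 100
= 1.8 / 5.9 * 100
= 30.5%

30.5%


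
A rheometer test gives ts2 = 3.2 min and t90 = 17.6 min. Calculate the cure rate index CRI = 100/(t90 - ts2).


CRI = 100 / (t90 - ts2)
= 100 / (17.6 - 3.2)
= 100 / 14.4
= 6.94 min^-1

6.94 min^-1


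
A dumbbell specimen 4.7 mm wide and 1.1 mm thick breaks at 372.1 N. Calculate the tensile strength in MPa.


Area = width * thickness = 4.7 * 1.1 = 5.17 mm^2
TS = force / area = 372.1 / 5.17 = 71.97 MPa

71.97 MPa


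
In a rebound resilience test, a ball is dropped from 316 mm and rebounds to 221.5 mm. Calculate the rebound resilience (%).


Resilience = h_rebound / h_drop * 100
= 221.5 / 316 * 100
= 70.1%

70.1%


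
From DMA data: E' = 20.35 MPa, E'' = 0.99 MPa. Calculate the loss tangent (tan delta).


tan delta = E'' / E'
= 0.99 / 20.35
= 0.0486

tan delta = 0.0486


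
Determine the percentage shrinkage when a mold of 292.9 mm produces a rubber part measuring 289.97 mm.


Shrinkage = (mold - part) / mold * 100
= (292.9 - 289.97) / 292.9 * 100
= 2.93 / 292.9 * 100
= 1.0%

1.0%


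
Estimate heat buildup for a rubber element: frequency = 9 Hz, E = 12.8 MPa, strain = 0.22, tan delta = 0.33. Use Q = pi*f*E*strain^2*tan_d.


Q = pi * f * E * strain^2 * tan_d
= pi * 9 * 12.8 * 0.22^2 * 0.33
= pi * 9 * 12.8 * 0.0484 * 0.33
= 5.7805

Q = 5.7805


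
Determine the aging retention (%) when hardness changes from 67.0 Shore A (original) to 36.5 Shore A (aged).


Retention = aged / original * 100
= 36.5 / 67.0 * 100
= 54.5%

54.5%


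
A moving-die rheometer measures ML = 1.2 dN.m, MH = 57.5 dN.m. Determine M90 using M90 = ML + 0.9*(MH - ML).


M90 = ML + 0.9 * (MH - ML)
M90 = 1.2 + 0.9 * (57.5 - 1.2)
M90 = 1.2 + 0.9 * 56.3
M90 = 51.87 dN.m

51.87 dN.m


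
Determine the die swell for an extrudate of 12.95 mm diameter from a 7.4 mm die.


Die swell ratio = D_extrudate / D_die
= 12.95 / 7.4
= 1.75

Die swell = 1.75


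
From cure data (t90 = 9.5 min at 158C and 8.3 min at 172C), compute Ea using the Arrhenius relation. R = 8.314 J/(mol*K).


T1 = 431.15 K, T2 = 445.15 K
1/T1 - 1/T2 = 7.2945e-05
ln(t1/t2) = ln(9.5/8.3) = 0.1350
Ea = 8.314 * 0.1350 / 7.2945e-05 = 15391.0139 J/mol
Ea = 15.39 kJ/mol

15.39 kJ/mol


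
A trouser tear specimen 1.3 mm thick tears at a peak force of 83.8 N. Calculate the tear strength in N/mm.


Tear strength = force / thickness
= 83.8 / 1.3
= 64.46 N/mm

64.46 N/mm


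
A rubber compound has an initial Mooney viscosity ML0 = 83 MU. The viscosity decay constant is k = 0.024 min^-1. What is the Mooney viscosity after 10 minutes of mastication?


ML = ML0 * exp(-k * t)
ML = 83 * exp(-0.024 * 10)
ML = 83 * 0.7866
ML = 65.29 MU

65.29 MU


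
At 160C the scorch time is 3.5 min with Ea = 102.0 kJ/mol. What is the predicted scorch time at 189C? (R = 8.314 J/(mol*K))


Convert temperatures: T1 = 160 + 273.15 = 433.15 K, T2 = 189 + 273.15 = 462.15 K
ts2_new = 3.5 * exp(102000 / 8.314 * (1/462.15 - 1/433.15))
1/T2 - 1/T1 = -1.4487e-04
ts2_new = 0.59 min

0.59 min


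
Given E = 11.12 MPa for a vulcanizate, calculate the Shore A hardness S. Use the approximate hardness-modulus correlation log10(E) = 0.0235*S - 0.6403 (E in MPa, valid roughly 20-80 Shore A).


log10(E) = 0.0235*S - 0.6403  =>  S = (log10(E) + 0.6403) / 0.0235
log10(11.12) = 1.046105
S = (1.046105 + 0.6403) / 0.0235 = 1.686405 / 0.0235
S = 71.8

Shore A = 71.8
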